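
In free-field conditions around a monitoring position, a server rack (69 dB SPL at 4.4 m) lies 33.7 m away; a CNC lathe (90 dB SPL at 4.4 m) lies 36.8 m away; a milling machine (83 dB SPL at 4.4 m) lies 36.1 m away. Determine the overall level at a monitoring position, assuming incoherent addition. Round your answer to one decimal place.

Propagate each source to the receiver with L = L_ref − 20·log₁₀(r/r_ref), then add intensities.
server rack: 69 − 20·log₁₀(33.7/4.4) = 69 − 17.68 = 51.32 dB SPL.
CNC lathe: 90 − 20·log₁₀(36.8/4.4) = 90 − 18.45 = 71.55 dB SPL.
milling machine: 83 − 20·log₁₀(36.1/4.4) = 83 − 18.28 = 64.72 dB SPL.
Σ 10^(L/10) = 1.740e+07 → L_total = 10·log₁₀(1.740e+07) = 72.40 dB SPL.

72.4 dB SPL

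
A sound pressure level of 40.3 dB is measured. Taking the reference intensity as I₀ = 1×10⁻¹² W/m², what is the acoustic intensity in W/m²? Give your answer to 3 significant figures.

L = 10·log₁₀(I/I₀) ⇒ I = I₀·10^(L/10) = 10⁻¹² × 10^4.03.

1.07e-08 W/m²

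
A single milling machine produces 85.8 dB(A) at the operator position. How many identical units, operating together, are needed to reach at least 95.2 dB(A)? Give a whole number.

9

The shortfall is 95.2 − 85.8 = 9.4 dB, and N units add 10·log₁₀ N, so need 10·log₁₀ N ≥ 9.4.
N ≥ 10^(9.4/10) = 8.710, so N = 9.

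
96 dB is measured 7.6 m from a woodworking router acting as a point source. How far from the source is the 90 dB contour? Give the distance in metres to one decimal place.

For a point source L₁ − L₂ = 20·log₁₀(r₂/r₁), so r₂ = r₁·10^((L₁−L₂)/20).
r₂ = 7.6·10^((96−90)/20) = 7.6·10^(6.0/20) = 15.16 m.

15.2 m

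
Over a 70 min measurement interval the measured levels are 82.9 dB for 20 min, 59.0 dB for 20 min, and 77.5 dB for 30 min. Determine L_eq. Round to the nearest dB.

79 dB

L_eq = 10·log₁₀[(1/T)·Σ tᵢ·10^(Lᵢ/10)] with T = 70 min.
Σ tᵢ·10^(Lᵢ/10) = 20·10^(82.9/10) + 20·10^(59.0/10) + 30·10^(77.5/10) = 5.603e+09.
L_eq = 10·log₁₀(5.603e+09/70) = 79.03 dB.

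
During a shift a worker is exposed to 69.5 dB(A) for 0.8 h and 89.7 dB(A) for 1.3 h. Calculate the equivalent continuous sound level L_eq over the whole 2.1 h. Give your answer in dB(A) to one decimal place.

Weight each interval's intensity by its duration and average over T = 2.1 h:
Σ tᵢ·10^(Lᵢ/10) = 0.8·10^(69.5/10) + 1.3·10^(89.7/10) = 1.220e+09.
L_eq = 10·log₁₀(1.220e+09/2.1) = 87.64 dB(A).

87.6 dB(A)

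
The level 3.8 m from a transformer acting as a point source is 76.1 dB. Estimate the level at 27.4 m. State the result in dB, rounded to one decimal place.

58.9 dB

Point-source attenuation: ΔL = 20·log₁₀(r₂/r₁) = 20·log₁₀(27.4/3.8) = 17.159 dB.
L₂ = 76.1 − 20·log₁₀(27.4/3.8) = 76.1 − 17.159 = 58.94 dB.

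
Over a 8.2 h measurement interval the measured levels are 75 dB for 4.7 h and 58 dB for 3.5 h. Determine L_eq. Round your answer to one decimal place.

72.6 dB

Weight each interval's intensity by its duration and average over T = 8.2 h:
Σ tᵢ·10^(Lᵢ/10) = 4.7·10^(75/10) + 3.5·10^(58/10) = 1.508e+08.
L_eq = 10·log₁₀(1.508e+08/8.2) = 72.65 dB.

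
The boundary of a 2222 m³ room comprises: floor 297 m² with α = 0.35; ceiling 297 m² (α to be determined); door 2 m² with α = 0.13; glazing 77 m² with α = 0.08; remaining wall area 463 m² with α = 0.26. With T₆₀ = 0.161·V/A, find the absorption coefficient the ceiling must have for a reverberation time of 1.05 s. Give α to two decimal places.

Required total absorption A = 0.161·2222/1.05 = 340.71 m².
Absorption from the other surfaces = 297·0.35 + 2·0.13 + 77·0.08 + 463·0.26 = 230.75 m², so the ceiling must supply 109.96 m² over 297 m².
α = 109.96/297 = 0.370.

0.37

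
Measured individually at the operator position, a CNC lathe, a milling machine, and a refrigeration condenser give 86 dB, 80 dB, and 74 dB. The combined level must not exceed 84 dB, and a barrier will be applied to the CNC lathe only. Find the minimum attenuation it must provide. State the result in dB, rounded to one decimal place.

5.0 dB

Everything except the CNC lathe sums to 10^(80/10) + 10^(74/10) = 1.251e+08 in linear terms, 80.97 dB.
The limit corresponds to 10^(84/10) = 2.512e+08; subtracting the fixed part leaves 1.261e+08 for the CNC lathe, i.e. 81.01 dB.
Required insertion loss = 86 − 81.01 = 4.99 dB.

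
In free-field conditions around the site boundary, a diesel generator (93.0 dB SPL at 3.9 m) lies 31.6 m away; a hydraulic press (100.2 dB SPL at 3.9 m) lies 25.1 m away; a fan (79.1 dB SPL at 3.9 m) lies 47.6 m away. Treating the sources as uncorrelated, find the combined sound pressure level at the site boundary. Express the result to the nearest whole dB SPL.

Apply inverse-square spreading to bring every level to the receiver, then sum 10^(L/10).
diesel generator: 93.0 − 20·log₁₀(31.6/3.9) = 93.0 − 18.17 = 74.83 dB SPL.
hydraulic press: 100.2 − 20·log₁₀(25.1/3.9) = 100.2 − 16.17 = 84.03 dB SPL.
fan: 79.1 − 20·log₁₀(47.6/3.9) = 79.1 − 21.73 = 57.37 dB SPL.
Σ 10^(L/10) = 2.837e+08 → L_total = 10·log₁₀(2.837e+08) = 84.53 dB SPL.

85 dB SPL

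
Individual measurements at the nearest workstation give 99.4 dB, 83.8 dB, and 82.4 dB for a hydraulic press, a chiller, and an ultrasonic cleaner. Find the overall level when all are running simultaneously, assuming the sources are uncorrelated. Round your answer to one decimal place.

99.6 dB

For uncorrelated sources the intensities add, so convert each level to linear form, sum, and take 10·log₁₀ of the total.
Σ 10^(L/10) = 10^(99.4/10) + 10^(83.8/10) + 10^(82.4/10) = 9.123e+09.
L_total = 10·log₁₀(9.123e+09) = 99.60 dB.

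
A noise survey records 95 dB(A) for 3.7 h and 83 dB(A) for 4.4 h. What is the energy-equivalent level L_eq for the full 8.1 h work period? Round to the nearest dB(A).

The energy average is taken in the linear domain: L_eq = 10·log₁₀[(Σ tᵢ·10^(Lᵢ/10))/T], T = 8.1 h.
Σ tᵢ·10^(Lᵢ/10) = 3.7·10^(95/10) + 4.4·10^(83/10) = 1.258e+10.
L_eq = 10·log₁₀(1.258e+10/8.1) = 91.91 dB(A).

92 dB(A)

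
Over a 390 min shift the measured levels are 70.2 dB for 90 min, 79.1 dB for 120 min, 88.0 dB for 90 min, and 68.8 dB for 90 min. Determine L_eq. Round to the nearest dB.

The energy average is taken in the linear domain: L_eq = 10·log₁₀[(Σ tᵢ·10^(Lᵢ/10))/T], T = 390 min.
Σ tᵢ·10^(Lᵢ/10) = 90·10^(70.2/10) + 120·10^(79.1/10) + 90·10^(88.0/10) + 90·10^(68.8/10) = 6.817e+10.
L_eq = 10·log₁₀(6.817e+10/390) = 82.42 dB.

82 dB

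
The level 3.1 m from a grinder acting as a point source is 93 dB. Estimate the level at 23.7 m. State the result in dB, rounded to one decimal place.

75.3 dB

Spherical spreading from a point source gives a 20·log₁₀(r₂/r₁) drop.
L₂ = 93 − 20·log₁₀(23.7/3.1) = 93 − 17.668 = 75.33 dB.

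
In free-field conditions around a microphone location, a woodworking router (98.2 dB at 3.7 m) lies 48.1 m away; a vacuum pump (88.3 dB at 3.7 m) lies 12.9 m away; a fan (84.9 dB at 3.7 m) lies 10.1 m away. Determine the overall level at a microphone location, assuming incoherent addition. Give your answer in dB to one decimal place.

First find each source's level at the receiver (point-source: −20·log₁₀(r/r_ref)), then combine on an intensity basis.
woodworking router: 98.2 − 20·log₁₀(48.1/3.7) = 98.2 − 22.28 = 75.92 dB.
vacuum pump: 88.3 − 20·log₁₀(12.9/3.7) = 88.3 − 10.85 = 77.45 dB.
fan: 84.9 − 20·log₁₀(10.1/3.7) = 84.9 − 8.72 = 76.18 dB.
Σ 10^(L/10) = 1.362e+08 → L_total = 10·log₁₀(1.362e+08) = 81.34 dB.

81.3 dB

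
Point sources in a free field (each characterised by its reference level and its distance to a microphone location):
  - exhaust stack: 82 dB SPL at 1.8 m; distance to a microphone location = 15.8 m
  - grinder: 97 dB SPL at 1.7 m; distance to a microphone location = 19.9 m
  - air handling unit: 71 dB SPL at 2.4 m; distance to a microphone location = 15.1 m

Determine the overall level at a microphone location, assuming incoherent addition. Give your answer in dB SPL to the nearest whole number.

76 dB SPL

Propagate each source to the receiver with L = L_ref − 20·log₁₀(r/r_ref), then add intensities.
exhaust stack: 82 − 20·log₁₀(15.8/1.8) = 82 − 18.87 = 63.13 dB SPL.
grinder: 97 − 20·log₁₀(19.9/1.7) = 97 − 21.37 = 75.63 dB SPL.
air handling unit: 71 − 20·log₁₀(15.1/2.4) = 71 − 15.98 = 55.02 dB SPL.
Σ 10^(L/10) = 3.895e+07 → L_total = 10·log₁₀(3.895e+07) = 75.91 dB SPL.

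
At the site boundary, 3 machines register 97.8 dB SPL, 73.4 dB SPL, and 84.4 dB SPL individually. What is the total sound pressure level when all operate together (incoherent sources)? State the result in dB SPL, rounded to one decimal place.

98.0 dB SPL

For uncorrelated sources the intensities add, so convert each level to linear form, sum, and take 10·log₁₀ of the total.
Σ 10^(L/10) = 10^(97.8/10) + 10^(73.4/10) + 10^(84.4/10) = 6.323e+09.
L_total = 10·log₁₀(6.323e+09) = 98.01 dB SPL.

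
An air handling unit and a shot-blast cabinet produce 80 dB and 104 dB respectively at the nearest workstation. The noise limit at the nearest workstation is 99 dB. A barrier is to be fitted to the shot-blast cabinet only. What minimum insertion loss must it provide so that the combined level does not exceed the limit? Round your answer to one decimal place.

5.1 dB

Everything except the shot-blast cabinet sums to 10^(80/10) = 1.000e+08 in linear terms, 80.00 dB.
The limit corresponds to 10^(99/10) = 7.943e+09; subtracting the fixed part leaves 7.843e+09 for the shot-blast cabinet, i.e. 98.94 dB.
So the shot-blast cabinet must be reduced from 104 to 98.94 dB: IL = 5.06 dB.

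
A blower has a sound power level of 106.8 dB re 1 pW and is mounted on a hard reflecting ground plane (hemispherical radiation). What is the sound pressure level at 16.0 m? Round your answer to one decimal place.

74.7 dB

The power spreads over a hemisphere of area 2π·r², so L_p = L_w − 10·log₁₀(2π·r²).
2π·r² = 1608 m², 10·log₁₀ of that is 32.064 dB.
L_p = 106.8 − 32.064 = 74.74 dB.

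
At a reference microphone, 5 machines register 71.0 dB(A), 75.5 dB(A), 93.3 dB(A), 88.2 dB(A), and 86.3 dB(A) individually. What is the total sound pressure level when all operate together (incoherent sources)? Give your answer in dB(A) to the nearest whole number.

95 dB(A)

Incoherent sources combine by intensity addition: L_total = 10·log₁₀(Σ 10^(L_i/10)).
Σ 10^(L/10) = 10^(71.0/10) + 10^(75.5/10) + 10^(93.3/10) + 10^(88.2/10) + 10^(86.3/10) = 3.273e+09.
L_total = 10·log₁₀(3.273e+09) = 95.15 dB(A).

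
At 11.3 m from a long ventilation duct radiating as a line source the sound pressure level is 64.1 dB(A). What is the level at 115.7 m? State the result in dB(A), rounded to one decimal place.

54.0 dB(A)

For a line source, L₂ = L₁ − 10·log₁₀(r₂/r₁).
L₂ = 64.1 − 10·log₁₀(115.7/11.3) = 64.1 − 10.103 = 54.00 dB(A).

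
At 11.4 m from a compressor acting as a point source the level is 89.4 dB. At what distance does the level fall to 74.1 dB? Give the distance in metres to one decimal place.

66.4 m

Point-source spreading drops the level by 20·log₁₀(r₂/r₁); inverting, r₂/r₁ = 10^(ΔL/20).
r₂ = 11.4·10^((89.4−74.1)/20) = 11.4·10^(15.3/20) = 66.36 m.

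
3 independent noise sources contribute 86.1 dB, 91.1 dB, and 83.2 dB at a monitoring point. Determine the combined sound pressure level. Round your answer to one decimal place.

92.8 dB

Incoherent sources combine by intensity addition: L_total = 10·log₁₀(Σ 10^(L_i/10)).
Σ 10^(L/10) = 10^(86.1/10) + 10^(91.1/10) + 10^(83.2/10) = 1.905e+09.
L_total = 10·log₁₀(1.905e+09) = 92.80 dB.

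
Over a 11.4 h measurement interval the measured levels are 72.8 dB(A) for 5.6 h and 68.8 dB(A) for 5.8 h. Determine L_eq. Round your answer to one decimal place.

71.2 dB(A)

The energy average is taken in the linear domain: L_eq = 10·log₁₀[(Σ tᵢ·10^(Lᵢ/10))/T], T = 11.4 h.
Σ tᵢ·10^(Lᵢ/10) = 5.6·10^(72.8/10) + 5.8·10^(68.8/10) = 1.507e+08.
L_eq = 10·log₁₀(1.507e+08/11.4) = 71.21 dB(A).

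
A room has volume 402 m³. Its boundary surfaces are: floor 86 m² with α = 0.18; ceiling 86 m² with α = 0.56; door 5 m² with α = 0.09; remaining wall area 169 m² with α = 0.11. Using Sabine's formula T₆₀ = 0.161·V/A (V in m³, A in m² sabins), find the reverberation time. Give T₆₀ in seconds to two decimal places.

Summing Sᵢαᵢ: 86·0.18 + 86·0.56 + 5·0.09 + 169·0.11 = 82.68 m².
T₆₀ = 0.161·V/A = 0.161·402/82.68 = 0.783 s.

0.78 s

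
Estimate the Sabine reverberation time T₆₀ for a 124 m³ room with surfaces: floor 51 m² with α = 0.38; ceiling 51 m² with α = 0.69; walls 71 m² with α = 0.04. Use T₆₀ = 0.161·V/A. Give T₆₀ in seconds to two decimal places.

Summing Sᵢαᵢ: 51·0.38 + 51·0.69 + 71·0.04 = 57.41 m².
T₆₀ = 0.161 × 124 / 57.41 = 0.348 s.

0.35 s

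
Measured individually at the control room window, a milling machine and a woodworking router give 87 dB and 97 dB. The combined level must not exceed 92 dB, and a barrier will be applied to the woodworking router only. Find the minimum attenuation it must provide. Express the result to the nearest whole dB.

7 dB

The untreated sources together contribute 10^(87/10) = 5.012e+08, i.e. 87.00 dB.
To meet 92 dB overall, the treated woodworking router may contribute at most 10^(92/10) − 5.012e+08 = 1.084e+09, i.e. 90.35 dB.
So the woodworking router must be reduced from 97 to 90.35 dB: IL = 6.65 dB.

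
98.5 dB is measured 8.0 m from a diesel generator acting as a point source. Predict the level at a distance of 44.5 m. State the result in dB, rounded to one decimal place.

For a point source, L₂ = L₁ − 20·log₁₀(r₂/r₁).
L₂ = 98.5 − 20·log₁₀(44.5/8.0) = 98.5 − 14.905 = 83.59 dB.

83.6 dB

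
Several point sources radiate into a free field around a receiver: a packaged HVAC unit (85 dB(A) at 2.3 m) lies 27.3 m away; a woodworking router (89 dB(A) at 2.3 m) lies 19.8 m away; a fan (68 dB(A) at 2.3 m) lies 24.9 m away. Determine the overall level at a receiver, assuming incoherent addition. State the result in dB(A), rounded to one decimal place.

71.1 dB(A)

Apply inverse-square spreading to bring every level to the receiver, then sum 10^(L/10).
packaged HVAC unit: 85 − 20·log₁₀(27.3/2.3) = 85 − 21.49 = 63.51 dB(A).
woodworking router: 89 − 20·log₁₀(19.8/2.3) = 89 − 18.70 = 70.30 dB(A).
fan: 68 − 20·log₁₀(24.9/2.3) = 68 − 20.69 = 47.31 dB(A).
Σ 10^(L/10) = 1.302e+07 → L_total = 10·log₁₀(1.302e+07) = 71.15 dB(A).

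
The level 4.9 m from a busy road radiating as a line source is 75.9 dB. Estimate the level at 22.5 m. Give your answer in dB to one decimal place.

69.3 dB

Line-source attenuation: ΔL = 10·log₁₀(r₂/r₁) = 10·log₁₀(22.5/4.9) = 6.620 dB.
L₂ = 75.9 − 10·log₁₀(22.5/4.9) = 75.9 − 6.620 = 69.28 dB.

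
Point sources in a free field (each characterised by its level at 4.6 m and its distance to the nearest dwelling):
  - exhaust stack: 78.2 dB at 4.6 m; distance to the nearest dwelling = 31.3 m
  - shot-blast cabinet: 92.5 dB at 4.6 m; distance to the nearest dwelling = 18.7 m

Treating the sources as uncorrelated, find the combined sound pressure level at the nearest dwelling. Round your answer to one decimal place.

Propagate each source to the receiver with L = L_ref − 20·log₁₀(r/r_ref), then add intensities.
exhaust stack: 78.2 − 20·log₁₀(31.3/4.6) = 78.2 − 16.66 = 61.54 dB.
shot-blast cabinet: 92.5 − 20·log₁₀(18.7/4.6) = 92.5 − 12.18 = 80.32 dB.
Σ 10^(L/10) = 1.090e+08 → L_total = 10·log₁₀(1.090e+08) = 80.38 dB.

80.4 dB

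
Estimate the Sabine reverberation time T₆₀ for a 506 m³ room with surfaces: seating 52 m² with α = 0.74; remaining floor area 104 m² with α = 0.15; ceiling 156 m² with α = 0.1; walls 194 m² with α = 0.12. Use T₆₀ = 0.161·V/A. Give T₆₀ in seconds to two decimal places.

0.88 s

Total absorption A = 52·0.74 + 104·0.15 + 156·0.1 + 194·0.12 = 92.96 m² sabins.
T₆₀ = 0.161 × 506 / 92.96 = 0.876 s.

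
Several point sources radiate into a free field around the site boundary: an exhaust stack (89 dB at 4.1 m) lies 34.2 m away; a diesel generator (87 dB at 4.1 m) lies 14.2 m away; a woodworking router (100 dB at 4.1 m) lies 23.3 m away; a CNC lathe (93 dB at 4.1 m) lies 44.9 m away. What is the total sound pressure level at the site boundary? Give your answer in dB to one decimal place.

First find each source's level at the receiver (point-source: −20·log₁₀(r/r_ref)), then combine on an intensity basis.
exhaust stack: 89 − 20·log₁₀(34.2/4.1) = 89 − 18.42 = 70.58 dB.
diesel generator: 87 − 20·log₁₀(14.2/4.1) = 87 − 10.79 = 76.21 dB.
woodworking router: 100 − 20·log₁₀(23.3/4.1) = 100 − 15.09 = 84.91 dB.
CNC lathe: 93 − 20·log₁₀(44.9/4.1) = 93 − 20.79 = 72.21 dB.
Σ 10^(L/10) = 3.795e+08 → L_total = 10·log₁₀(3.795e+08) = 85.79 dB.

85.8 dB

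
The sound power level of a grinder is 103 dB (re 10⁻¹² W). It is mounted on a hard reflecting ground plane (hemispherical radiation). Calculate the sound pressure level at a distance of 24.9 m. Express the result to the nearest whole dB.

Free-field hemispherical radiation: L_p = L_w − 10·log₁₀(2π·r²), r = 24.9 m.
2π·r² = 3896 m², 10·log₁₀ of that is 35.906 dB.
L_p = 103 − 35.906 = 67.09 dB.

67 dB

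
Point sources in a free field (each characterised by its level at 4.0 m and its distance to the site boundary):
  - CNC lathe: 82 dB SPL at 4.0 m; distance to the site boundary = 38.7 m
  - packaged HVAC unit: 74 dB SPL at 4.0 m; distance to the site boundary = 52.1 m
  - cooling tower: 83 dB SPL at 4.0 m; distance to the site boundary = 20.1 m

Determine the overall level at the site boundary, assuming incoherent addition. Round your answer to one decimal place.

Apply inverse-square spreading to bring every level to the receiver, then sum 10^(L/10).
CNC lathe: 82 − 20·log₁₀(38.7/4.0) = 82 − 19.71 = 62.29 dB SPL.
packaged HVAC unit: 74 − 20·log₁₀(52.1/4.0) = 74 − 22.30 = 51.70 dB SPL.
cooling tower: 83 − 20·log₁₀(20.1/4.0) = 83 − 14.02 = 68.98 dB SPL.
Σ 10^(L/10) = 9.743e+06 → L_total = 10·log₁₀(9.743e+06) = 69.89 dB SPL.

69.9 dB SPL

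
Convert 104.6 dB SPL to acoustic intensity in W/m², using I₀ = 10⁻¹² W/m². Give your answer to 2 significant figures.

I = I₀·10^(L/10) = 10⁻¹² × 10^(104.6/10) = 10^(-1.540).

0.029 W/m²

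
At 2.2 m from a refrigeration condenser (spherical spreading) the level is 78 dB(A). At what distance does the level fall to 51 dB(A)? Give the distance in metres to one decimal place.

Point-source spreading drops the level by 20·log₁₀(r₂/r₁); inverting, r₂/r₁ = 10^(ΔL/20).
r₂ = 2.2·10^((78−51)/20) = 2.2·10^(27.0/20) = 49.25 m.

49.3 m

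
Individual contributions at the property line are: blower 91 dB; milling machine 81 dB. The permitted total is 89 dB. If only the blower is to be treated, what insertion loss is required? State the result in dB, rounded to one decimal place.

2.7 dB

Fixed contribution from the other source: Σ 10^(L/10) = 10^(81/10) = 1.259e+08 (81.00 dB).
To meet 89 dB overall, the treated blower may contribute at most 10^(89/10) − 1.259e+08 = 6.684e+08, i.e. 88.25 dB.
Required insertion loss = 91 − 88.25 = 2.75 dB.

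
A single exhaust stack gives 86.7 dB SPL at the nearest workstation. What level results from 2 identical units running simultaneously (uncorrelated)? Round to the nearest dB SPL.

90 dB SPL

N identical incoherent sources raise the level by 10·log₁₀ N.
L_total = 86.7 + 10·log₁₀(2) = 86.7 + 3.010 = 89.71 dB SPL.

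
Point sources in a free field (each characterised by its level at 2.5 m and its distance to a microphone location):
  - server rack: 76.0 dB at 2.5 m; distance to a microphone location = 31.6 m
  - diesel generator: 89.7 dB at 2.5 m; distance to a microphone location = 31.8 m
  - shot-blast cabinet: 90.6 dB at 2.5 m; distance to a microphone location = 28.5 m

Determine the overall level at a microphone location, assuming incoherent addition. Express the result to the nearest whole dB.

Propagate each source to the receiver with L = L_ref − 20·log₁₀(r/r_ref), then add intensities.
server rack: 76.0 − 20·log₁₀(31.6/2.5) = 76.0 − 22.03 = 53.97 dB.
diesel generator: 89.7 − 20·log₁₀(31.8/2.5) = 89.7 − 22.09 = 67.61 dB.
shot-blast cabinet: 90.6 − 20·log₁₀(28.5/2.5) = 90.6 − 21.14 = 69.46 dB.
Σ 10^(L/10) = 1.485e+07 → L_total = 10·log₁₀(1.485e+07) = 71.72 dB.

72 dB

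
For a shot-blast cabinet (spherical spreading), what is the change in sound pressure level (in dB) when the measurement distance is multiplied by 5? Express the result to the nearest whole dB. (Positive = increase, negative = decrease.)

-14 dB

Point-source spreading: ΔL = −20·log₁₀(r₂/r₁).
ΔL = −20·log₁₀(5) = -13.98 dB.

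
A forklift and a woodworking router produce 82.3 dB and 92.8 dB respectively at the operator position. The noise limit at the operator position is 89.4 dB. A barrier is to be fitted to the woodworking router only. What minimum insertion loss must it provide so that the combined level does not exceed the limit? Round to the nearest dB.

Everything except the woodworking router sums to 10^(82.3/10) = 1.698e+08 in linear terms, 82.30 dB.
To meet 89.4 dB overall, the treated woodworking router may contribute at most 10^(89.4/10) − 1.698e+08 = 7.011e+08, i.e. 88.46 dB.
Required insertion loss = 92.8 − 88.46 = 4.34 dB.

4 dB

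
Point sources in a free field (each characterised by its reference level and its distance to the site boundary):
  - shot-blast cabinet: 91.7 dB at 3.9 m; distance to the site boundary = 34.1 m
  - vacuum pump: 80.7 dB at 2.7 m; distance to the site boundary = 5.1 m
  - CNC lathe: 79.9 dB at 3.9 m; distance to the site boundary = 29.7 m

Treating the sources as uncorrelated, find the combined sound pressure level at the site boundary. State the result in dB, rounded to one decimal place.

Apply inverse-square spreading to bring every level to the receiver, then sum 10^(L/10).
shot-blast cabinet: 91.7 − 20·log₁₀(34.1/3.9) = 91.7 − 18.83 = 72.87 dB.
vacuum pump: 80.7 − 20·log₁₀(5.1/2.7) = 80.7 − 5.52 = 75.18 dB.
CNC lathe: 79.9 − 20·log₁₀(29.7/3.9) = 79.9 − 17.63 = 62.27 dB.
Σ 10^(L/10) = 5.396e+07 → L_total = 10·log₁₀(5.396e+07) = 77.32 dB.

77.3 dB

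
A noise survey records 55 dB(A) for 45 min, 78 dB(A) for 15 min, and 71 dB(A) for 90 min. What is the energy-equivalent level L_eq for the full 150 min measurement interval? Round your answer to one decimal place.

71.4 dB(A)

The energy average is taken in the linear domain: L_eq = 10·log₁₀[(Σ tᵢ·10^(Lᵢ/10))/T], T = 150 min.
Σ tᵢ·10^(Lᵢ/10) = 45·10^(55/10) + 15·10^(78/10) + 90·10^(71/10) = 2.094e+09.
L_eq = 10·log₁₀(2.094e+09/150) = 71.45 dB(A).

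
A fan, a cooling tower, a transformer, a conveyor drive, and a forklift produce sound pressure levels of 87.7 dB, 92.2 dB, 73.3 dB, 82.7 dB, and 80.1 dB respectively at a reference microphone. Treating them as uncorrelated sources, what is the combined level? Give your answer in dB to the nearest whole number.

For uncorrelated sources the intensities add, so convert each level to linear form, sum, and take 10·log₁₀ of the total.
Σ 10^(L/10) = 10^(87.7/10) + 10^(92.2/10) + 10^(73.3/10) + 10^(82.7/10) + 10^(80.1/10) = 2.558e+09.
L_total = 10·log₁₀(2.558e+09) = 94.08 dB.

94 dB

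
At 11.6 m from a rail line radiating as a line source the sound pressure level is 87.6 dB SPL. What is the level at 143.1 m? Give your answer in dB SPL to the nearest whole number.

77 dB SPL

Line-source attenuation: ΔL = 10·log₁₀(r₂/r₁) = 10·log₁₀(143.1/11.6) = 10.912 dB.
L₂ = 87.6 − 10·log₁₀(143.1/11.6) = 87.6 − 10.912 = 76.69 dB SPL.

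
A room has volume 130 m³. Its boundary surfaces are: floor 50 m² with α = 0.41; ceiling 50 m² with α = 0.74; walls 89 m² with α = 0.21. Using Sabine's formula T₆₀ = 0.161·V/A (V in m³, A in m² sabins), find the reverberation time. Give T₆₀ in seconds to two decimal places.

0.27 s

Total absorption A = 50·0.41 + 50·0.74 + 89·0.21 = 76.19 m² sabins.
T₆₀ = 0.161·V/A = 0.161·130/76.19 = 0.275 s.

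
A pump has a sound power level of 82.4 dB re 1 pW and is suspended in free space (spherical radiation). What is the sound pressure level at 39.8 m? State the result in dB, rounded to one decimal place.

The power spreads over a sphere of area 4π·r², so L_p = L_w − 10·log₁₀(4π·r²).
4π·r² = 1.991e+04 m², 10·log₁₀ of that is 42.990 dB.
L_p = 82.4 − 42.990 = 39.41 dB.

39.4 dB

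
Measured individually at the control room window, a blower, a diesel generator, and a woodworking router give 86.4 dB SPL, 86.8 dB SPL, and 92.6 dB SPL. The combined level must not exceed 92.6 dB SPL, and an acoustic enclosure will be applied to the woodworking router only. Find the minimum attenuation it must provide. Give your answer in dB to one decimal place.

3.0 dB

Everything except the woodworking router sums to 10^(86.4/10) + 10^(86.8/10) = 9.151e+08 in linear terms, 89.61 dB SPL.
To meet 92.6 dB SPL overall, the treated woodworking router may contribute at most 10^(92.6/10) − 9.151e+08 = 9.046e+08, i.e. 89.56 dB SPL.
So the woodworking router must be reduced from 92.6 to 89.56 dB SPL: IL = 3.04 dB.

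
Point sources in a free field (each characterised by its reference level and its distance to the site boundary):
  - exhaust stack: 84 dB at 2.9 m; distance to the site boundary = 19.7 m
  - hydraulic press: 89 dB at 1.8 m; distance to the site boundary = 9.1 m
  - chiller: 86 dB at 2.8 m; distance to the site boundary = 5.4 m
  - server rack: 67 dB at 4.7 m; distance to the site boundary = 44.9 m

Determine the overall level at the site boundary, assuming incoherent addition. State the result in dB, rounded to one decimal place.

81.6 dB

Propagate each source to the receiver with L = L_ref − 20·log₁₀(r/r_ref), then add intensities.
exhaust stack: 84 − 20·log₁₀(19.7/2.9) = 84 − 16.64 = 67.36 dB.
hydraulic press: 89 − 20·log₁₀(9.1/1.8) = 89 − 14.08 = 74.92 dB.
chiller: 86 − 20·log₁₀(5.4/2.8) = 86 − 5.70 = 80.30 dB.
server rack: 67 − 20·log₁₀(44.9/4.7) = 67 − 19.60 = 47.40 dB.
Σ 10^(L/10) = 1.436e+08 → L_total = 10·log₁₀(1.436e+08) = 81.57 dB.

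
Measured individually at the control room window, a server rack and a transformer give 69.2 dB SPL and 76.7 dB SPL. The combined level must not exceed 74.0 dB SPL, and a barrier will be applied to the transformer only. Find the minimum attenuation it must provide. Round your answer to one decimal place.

4.4 dB

Fixed contribution from the other source: Σ 10^(L/10) = 10^(69.2/10) = 8.318e+06 (69.20 dB SPL).
The limit corresponds to 10^(74.0/10) = 2.512e+07; subtracting the fixed part leaves 1.680e+07 for the transformer, i.e. 72.25 dB SPL.
Required insertion loss = 76.7 − 72.25 = 4.45 dB.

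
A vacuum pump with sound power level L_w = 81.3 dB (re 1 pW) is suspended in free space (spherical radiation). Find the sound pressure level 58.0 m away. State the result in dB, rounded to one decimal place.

35.0 dB

L_p = L_w − 10·log₁₀(4π·r²) with r = 58.0 m.
4π·r² = 4.227e+04 m², 10·log₁₀ of that is 46.261 dB.
L_p = 81.3 − 46.261 = 35.04 dB.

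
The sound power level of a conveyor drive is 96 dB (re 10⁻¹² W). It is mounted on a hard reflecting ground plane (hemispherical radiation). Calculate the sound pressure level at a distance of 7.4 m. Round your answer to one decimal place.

L_p = L_w − 10·log₁₀(2π·r²) with r = 7.4 m.
2π·r² = 344.1 m², 10·log₁₀ of that is 25.366 dB.
L_p = 96 − 25.366 = 70.63 dB.

70.6 dB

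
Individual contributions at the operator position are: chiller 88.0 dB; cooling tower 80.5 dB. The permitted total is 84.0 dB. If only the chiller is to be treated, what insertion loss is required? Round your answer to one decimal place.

6.6 dB

Everything except the chiller sums to 10^(80.5/10) = 1.122e+08 in linear terms, 80.50 dB.
The limit corresponds to 10^(84.0/10) = 2.512e+08; subtracting the fixed part leaves 1.390e+08 for the chiller, i.e. 81.43 dB.
Required insertion loss = 88.0 − 81.43 = 6.57 dB.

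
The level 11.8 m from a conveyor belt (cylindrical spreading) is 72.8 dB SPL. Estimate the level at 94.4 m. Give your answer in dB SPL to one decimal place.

Cylindrical spreading from a line source gives a 10·log₁₀(r₂/r₁) drop.
L₂ = 72.8 − 10·log₁₀(94.4/11.8) = 72.8 − 9.031 = 63.77 dB SPL.

63.8 dB SPL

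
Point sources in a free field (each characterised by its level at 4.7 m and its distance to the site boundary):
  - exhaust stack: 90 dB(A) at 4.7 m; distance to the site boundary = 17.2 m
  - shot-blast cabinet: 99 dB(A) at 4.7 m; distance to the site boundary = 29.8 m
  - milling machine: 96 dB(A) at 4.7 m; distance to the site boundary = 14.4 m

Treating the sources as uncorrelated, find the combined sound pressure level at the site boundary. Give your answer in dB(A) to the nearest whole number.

88 dB(A)

First find each source's level at the receiver (point-source: −20·log₁₀(r/r_ref)), then combine on an intensity basis.
exhaust stack: 90 − 20·log₁₀(17.2/4.7) = 90 − 11.27 = 78.73 dB(A).
shot-blast cabinet: 99 − 20·log₁₀(29.8/4.7) = 99 − 16.04 = 82.96 dB(A).
milling machine: 96 − 20·log₁₀(14.4/4.7) = 96 − 9.73 = 86.27 dB(A).
Σ 10^(L/10) = 6.964e+08 → L_total = 10·log₁₀(6.964e+08) = 88.43 dB(A).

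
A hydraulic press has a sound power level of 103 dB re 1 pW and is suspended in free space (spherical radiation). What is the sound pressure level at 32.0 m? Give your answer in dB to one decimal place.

Free-field spherical radiation: L_p = L_w − 10·log₁₀(4π·r²), r = 32.0 m.
4π·r² = 1.287e+04 m², 10·log₁₀ of that is 41.095 dB.
L_p = 103 − 41.095 = 61.90 dB.

61.9 dB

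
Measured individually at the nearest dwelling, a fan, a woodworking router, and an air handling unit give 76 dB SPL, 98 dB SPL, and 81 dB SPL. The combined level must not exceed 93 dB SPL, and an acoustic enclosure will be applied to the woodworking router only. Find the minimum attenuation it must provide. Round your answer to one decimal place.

Everything except the woodworking router sums to 10^(76/10) + 10^(81/10) = 1.657e+08 in linear terms, 82.19 dB SPL.
The limit corresponds to 10^(93/10) = 1.995e+09; subtracting the fixed part leaves 1.830e+09 for the woodworking router, i.e. 92.62 dB SPL.
Required insertion loss = 98 − 92.62 = 5.38 dB.

5.4 dB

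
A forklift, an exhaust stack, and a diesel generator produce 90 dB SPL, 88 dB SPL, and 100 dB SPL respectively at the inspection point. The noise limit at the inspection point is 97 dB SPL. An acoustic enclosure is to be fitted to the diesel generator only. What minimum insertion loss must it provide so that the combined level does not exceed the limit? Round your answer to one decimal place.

The untreated sources together contribute 10^(90/10) + 10^(88/10) = 1.631e+09, i.e. 92.12 dB SPL.
The limit corresponds to 10^(97/10) = 5.012e+09; subtracting the fixed part leaves 3.381e+09 for the diesel generator, i.e. 95.29 dB SPL.
So the diesel generator must be reduced from 100 to 95.29 dB SPL: IL = 4.71 dB.

4.7 dB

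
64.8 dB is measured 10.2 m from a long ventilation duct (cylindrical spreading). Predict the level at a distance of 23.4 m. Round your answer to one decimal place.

61.2 dB

For a line source, L₂ = L₁ − 10·log₁₀(r₂/r₁).
L₂ = 64.8 − 10·log₁₀(23.4/10.2) = 64.8 − 3.606 = 61.19 dB.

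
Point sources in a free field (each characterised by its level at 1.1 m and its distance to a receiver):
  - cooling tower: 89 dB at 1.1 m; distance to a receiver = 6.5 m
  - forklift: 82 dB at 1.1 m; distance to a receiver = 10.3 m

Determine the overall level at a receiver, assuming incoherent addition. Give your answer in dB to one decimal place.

73.9 dB

Apply inverse-square spreading to bring every level to the receiver, then sum 10^(L/10).
cooling tower: 89 − 20·log₁₀(6.5/1.1) = 89 − 15.43 = 73.57 dB.
forklift: 82 − 20·log₁₀(10.3/1.1) = 82 − 19.43 = 62.57 dB.
Σ 10^(L/10) = 2.456e+07 → L_total = 10·log₁₀(2.456e+07) = 73.90 dB.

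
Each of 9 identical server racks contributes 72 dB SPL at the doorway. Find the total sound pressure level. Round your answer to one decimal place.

81.5 dB SPL

With 9 equal, uncorrelated contributions the intensity is 9× that of one unit, giving a rise of 10·log₁₀ 9.
L_total = 72 + 10·log₁₀(9) = 72 + 9.542 = 81.54 dB SPL.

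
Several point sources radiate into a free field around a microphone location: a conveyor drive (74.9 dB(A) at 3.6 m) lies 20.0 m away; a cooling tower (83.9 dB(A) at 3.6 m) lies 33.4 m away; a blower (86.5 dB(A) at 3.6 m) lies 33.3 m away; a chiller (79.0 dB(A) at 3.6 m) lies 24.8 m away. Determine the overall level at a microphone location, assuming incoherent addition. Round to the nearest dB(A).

70 dB(A)

First find each source's level at the receiver (point-source: −20·log₁₀(r/r_ref)), then combine on an intensity basis.
conveyor drive: 74.9 − 20·log₁₀(20.0/3.6) = 74.9 − 14.89 = 60.01 dB(A).
cooling tower: 83.9 − 20·log₁₀(33.4/3.6) = 83.9 − 19.35 = 64.55 dB(A).
blower: 86.5 − 20·log₁₀(33.3/3.6) = 86.5 − 19.32 = 67.18 dB(A).
chiller: 79.0 − 20·log₁₀(24.8/3.6) = 79.0 − 16.76 = 62.24 dB(A).
Σ 10^(L/10) = 1.075e+07 → L_total = 10·log₁₀(1.075e+07) = 70.31 dB(A).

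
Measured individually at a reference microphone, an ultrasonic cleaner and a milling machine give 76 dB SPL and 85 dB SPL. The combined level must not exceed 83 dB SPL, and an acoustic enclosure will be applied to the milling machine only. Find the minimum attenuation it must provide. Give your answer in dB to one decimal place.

3.0 dB

The untreated sources together contribute 10^(76/10) = 3.981e+07, i.e. 76.00 dB SPL.
The limit corresponds to 10^(83/10) = 1.995e+08; subtracting the fixed part leaves 1.597e+08 for the milling machine, i.e. 82.03 dB SPL.
Required insertion loss = 85 − 82.03 = 2.97 dB.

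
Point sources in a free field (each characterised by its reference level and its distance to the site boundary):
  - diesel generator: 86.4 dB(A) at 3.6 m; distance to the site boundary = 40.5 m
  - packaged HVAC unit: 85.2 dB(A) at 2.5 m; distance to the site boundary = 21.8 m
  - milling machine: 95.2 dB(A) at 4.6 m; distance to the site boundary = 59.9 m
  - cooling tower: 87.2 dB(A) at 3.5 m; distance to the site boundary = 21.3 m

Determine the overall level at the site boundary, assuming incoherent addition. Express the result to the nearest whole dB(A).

76 dB(A)

Propagate each source to the receiver with L = L_ref − 20·log₁₀(r/r_ref), then add intensities.
diesel generator: 86.4 − 20·log₁₀(40.5/3.6) = 86.4 − 21.02 = 65.38 dB(A).
packaged HVAC unit: 85.2 − 20·log₁₀(21.8/2.5) = 85.2 − 18.81 = 66.39 dB(A).
milling machine: 95.2 − 20·log₁₀(59.9/4.6) = 95.2 − 22.29 = 72.91 dB(A).
cooling tower: 87.2 − 20·log₁₀(21.3/3.5) = 87.2 − 15.69 = 71.51 dB(A).
Σ 10^(L/10) = 4.150e+07 → L_total = 10·log₁₀(4.150e+07) = 76.18 dB(A).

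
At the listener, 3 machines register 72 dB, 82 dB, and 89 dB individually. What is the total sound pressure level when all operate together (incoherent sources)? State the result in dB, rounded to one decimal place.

89.9 dB

Incoherent sources combine by intensity addition: L_total = 10·log₁₀(Σ 10^(L_i/10)).
Σ 10^(L/10) = 10^(72/10) + 10^(82/10) + 10^(89/10) = 9.687e+08.
L_total = 10·log₁₀(9.687e+08) = 89.86 dB.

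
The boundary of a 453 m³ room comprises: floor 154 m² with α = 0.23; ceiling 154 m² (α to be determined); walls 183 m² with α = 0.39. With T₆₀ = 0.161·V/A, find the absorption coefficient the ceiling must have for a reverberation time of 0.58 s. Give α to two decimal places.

0.12

A = 0.161·V/T₆₀ = 0.161·453/0.58 = 125.75 m² sabins.
Absorption from the other surfaces = 154·0.23 + 183·0.39 = 106.79 m², so the ceiling must supply 18.96 m² over 154 m².
α = 18.96/154 = 0.123.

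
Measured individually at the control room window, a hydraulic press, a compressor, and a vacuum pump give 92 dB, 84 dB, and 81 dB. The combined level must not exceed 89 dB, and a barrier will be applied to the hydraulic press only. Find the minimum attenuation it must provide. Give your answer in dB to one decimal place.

5.8 dB

Everything except the hydraulic press sums to 10^(84/10) + 10^(81/10) = 3.771e+08 in linear terms, 85.76 dB.
To meet 89 dB overall, the treated hydraulic press may contribute at most 10^(89/10) − 3.771e+08 = 4.172e+08, i.e. 86.20 dB.
So the hydraulic press must be reduced from 92 to 86.20 dB: IL = 5.80 dB.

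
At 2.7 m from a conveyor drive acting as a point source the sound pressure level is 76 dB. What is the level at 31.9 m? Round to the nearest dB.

Point-source attenuation: ΔL = 20·log₁₀(r₂/r₁) = 20·log₁₀(31.9/2.7) = 21.449 dB.
L₂ = 76 − 20·log₁₀(31.9/2.7) = 76 − 21.449 = 54.55 dB.

55 dB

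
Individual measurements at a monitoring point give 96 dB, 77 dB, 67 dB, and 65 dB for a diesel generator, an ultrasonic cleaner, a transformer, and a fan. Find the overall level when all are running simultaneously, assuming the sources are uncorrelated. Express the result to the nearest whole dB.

96 dB

Incoherent sources combine by intensity addition: L_total = 10·log₁₀(Σ 10^(L_i/10)).
Σ 10^(L/10) = 10^(96/10) + 10^(77/10) + 10^(67/10) + 10^(65/10) = 4.039e+09.
L_total = 10·log₁₀(4.039e+09) = 96.06 dB.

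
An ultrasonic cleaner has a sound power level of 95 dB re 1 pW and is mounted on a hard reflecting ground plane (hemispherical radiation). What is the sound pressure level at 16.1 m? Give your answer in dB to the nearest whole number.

63 dB

L_p = L_w − 10·log₁₀(2π·r²) with r = 16.1 m.
2π·r² = 1629 m², 10·log₁₀ of that is 32.118 dB.
L_p = 95 − 32.118 = 62.88 dB.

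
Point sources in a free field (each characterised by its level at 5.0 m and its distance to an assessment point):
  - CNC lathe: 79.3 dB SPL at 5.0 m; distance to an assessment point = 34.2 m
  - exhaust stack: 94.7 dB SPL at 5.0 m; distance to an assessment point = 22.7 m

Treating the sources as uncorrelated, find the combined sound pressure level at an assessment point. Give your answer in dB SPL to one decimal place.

Propagate each source to the receiver with L = L_ref − 20·log₁₀(r/r_ref), then add intensities.
CNC lathe: 79.3 − 20·log₁₀(34.2/5.0) = 79.3 − 16.70 = 62.60 dB SPL.
exhaust stack: 94.7 − 20·log₁₀(22.7/5.0) = 94.7 − 13.14 = 81.56 dB SPL.
Σ 10^(L/10) = 1.450e+08 → L_total = 10·log₁₀(1.450e+08) = 81.61 dB SPL.

81.6 dB SPL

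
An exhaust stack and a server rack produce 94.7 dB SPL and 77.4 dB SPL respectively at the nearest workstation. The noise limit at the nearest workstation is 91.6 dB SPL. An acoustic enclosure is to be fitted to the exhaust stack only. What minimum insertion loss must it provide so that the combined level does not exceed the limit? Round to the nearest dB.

3 dB

Fixed contribution from the other source: Σ 10^(L/10) = 10^(77.4/10) = 5.495e+07 (77.40 dB SPL).
To meet 91.6 dB SPL overall, the treated exhaust stack may contribute at most 10^(91.6/10) − 5.495e+07 = 1.390e+09, i.e. 91.43 dB SPL.
Required insertion loss = 94.7 − 91.43 = 3.27 dB.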